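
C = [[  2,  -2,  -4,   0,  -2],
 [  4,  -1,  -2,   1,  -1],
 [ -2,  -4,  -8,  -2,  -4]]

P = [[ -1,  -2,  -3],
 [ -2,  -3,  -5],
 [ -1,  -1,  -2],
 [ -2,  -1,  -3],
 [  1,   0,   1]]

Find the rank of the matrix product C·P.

First compute CP:
[[  4,   6,  10],
 [ -3,  -4,  -7],
 [ 18,  26,  44]]
Now row reduce the product.
R2 ← R2 + (3/4)·R1: [0, 1/2, 1/2]
R3 ← R3 − (9/2)·R1: [0, -1, -1]
R3 ← R3 + (2)·R2: [0, 0, 0]
2 nonzero rows, so rank(CP) = 2.

2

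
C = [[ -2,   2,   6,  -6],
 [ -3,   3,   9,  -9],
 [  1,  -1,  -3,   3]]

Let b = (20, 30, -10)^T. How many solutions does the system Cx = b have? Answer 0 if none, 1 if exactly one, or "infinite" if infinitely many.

Row reduce the augmented matrix [C | b].
R2 ← R2 − (3/2)·R1: [0, 0, 0, 0, 0]
R3 ← R3 + (1/2)·R1: [0, 0, 0, 0, 0]
The echelon form has 1 nonzero rows, and every pivot lies in the first 4 columns, so rank(C) = rank([C|b]) = 1.
The system is consistent.
rank = 1 < 4 unknowns, so there are infinitely many solutions.

infinite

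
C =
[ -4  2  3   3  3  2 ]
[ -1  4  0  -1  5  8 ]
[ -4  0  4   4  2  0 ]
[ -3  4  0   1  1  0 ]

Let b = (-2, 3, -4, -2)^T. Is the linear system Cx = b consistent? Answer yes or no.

Row reduce the augmented matrix [C | b].
R2 ← R2 − (1/4)·R1: [0, 7/2, -3/4, -7/4, 17/4, 15/2, 7/2]
R3 ← R3 − R1: [0, -2, 1, 1, -1, -2, -2]
R4 ← R4 − (3/4)·R1: [0, 5/2, -9/4, -5/4, -5/4, -3/2, -1/2]
R3 ← R3 + (4/7)·R2: [0, 0, 4/7, 0, 10/7, 16/7, 0]
R4 ← R4 − (5/7)·R2: [0, 0, -12/7, 0, -30/7, -48/7, -3]
R4 ← R4 + (3)·R3: [0, 0, 0, 0, 0, 0, -3]
The echelon form has 4 nonzero rows; the last pivot sits in the augmented column, so rank(C) = 3 but rank([C|b]) = 4.
Since the ranks differ, the system is inconsistent.

no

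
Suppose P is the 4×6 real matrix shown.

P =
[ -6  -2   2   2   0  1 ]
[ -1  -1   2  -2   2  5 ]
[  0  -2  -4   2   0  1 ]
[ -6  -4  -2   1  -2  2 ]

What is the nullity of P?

2

Row reduce to echelon form.
R2 ← R2 − (1/6)·R1: [0, -2/3, 5/3, -7/3, 2, 29/6]
R4 ← R4 − R1: [0, -2, -4, -1, -2, 1]
R3 ← R3 − (3)·R2: [0, 0, -9, 9, -6, -27/2]
R4 ← R4 − (3)·R2: [0, 0, -9, 6, -8, -27/2]
R4 ← R4 − R3: [0, 0, 0, -3, -2, 0]
4 nonzero rows, so rank(P) = 4.
P has 6 columns; by rank–nullity, nullity = 6 − 4 = 2.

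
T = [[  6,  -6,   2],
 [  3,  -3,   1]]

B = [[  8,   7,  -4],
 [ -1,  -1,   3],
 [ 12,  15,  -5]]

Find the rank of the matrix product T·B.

First compute TB:
[[ 78,  78, -52],
 [ 39,  39, -26]]
Now row reduce the product.
R2 ← R2 − (1/2)·R1: [0, 0, 0]
1 nonzero row, so rank(TB) = 1.

1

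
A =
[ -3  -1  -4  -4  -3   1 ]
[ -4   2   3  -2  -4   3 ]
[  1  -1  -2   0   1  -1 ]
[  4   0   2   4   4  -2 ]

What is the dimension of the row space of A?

2

Row reduce to echelon form.
R2 ← R2 − (4/3)·R1: [0, 10/3, 25/3, 10/3, 0, 5/3]
R3 ← R3 + (1/3)·R1: [0, -4/3, -10/3, -4/3, 0, -2/3]
R4 ← R4 + (4/3)·R1: [0, -4/3, -10/3, -4/3, 0, -2/3]
R3 ← R3 + (2/5)·R2: [0, 0, 0, 0, 0, 0]
R4 ← R4 + (2/5)·R2: [0, 0, 0, 0, 0, 0]
Echelon form has 2 nonzero rows, so rank(A) = 2.
The row space has dimension equal to the rank: 2.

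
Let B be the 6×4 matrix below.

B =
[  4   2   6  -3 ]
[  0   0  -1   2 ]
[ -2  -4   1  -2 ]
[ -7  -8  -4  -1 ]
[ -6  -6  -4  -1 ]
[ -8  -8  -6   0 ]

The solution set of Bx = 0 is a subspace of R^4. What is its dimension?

1

Row reduce to echelon form.
R3 ← R3 + (1/2)·R1: [0, -3, 4, -7/2]
R4 ← R4 + (7/4)·R1: [0, -9/2, 13/2, -25/4]
R5 ← R5 + (3/2)·R1: [0, -3, 5, -11/2]
R6 ← R6 + (2)·R1: [0, -4, 6, -6]
Swap R2 ↔ R3
R4 ← R4 − (3/2)·R2: [0, 0, 1/2, -1]
R5 ← R5 − R2: [0, 0, 1, -2]
R6 ← R6 − (4/3)·R2: [0, 0, 2/3, -4/3]
R4 ← R4 + (1/2)·R3: [0, 0, 0, 0]
R5 ← R5 + R3: [0, 0, 0, 0]
R6 ← R6 + (2/3)·R3: [0, 0, 0, 0]
3 nonzero rows, so rank(B) = 3.
B has 4 columns; by rank–nullity, nullity = 4 − 3 = 1.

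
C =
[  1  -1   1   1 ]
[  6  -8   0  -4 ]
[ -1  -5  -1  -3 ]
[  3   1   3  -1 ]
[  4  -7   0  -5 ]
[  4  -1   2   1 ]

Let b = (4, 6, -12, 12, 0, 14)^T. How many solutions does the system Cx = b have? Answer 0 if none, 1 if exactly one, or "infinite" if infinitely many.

1

Row reduce the augmented matrix [C | b].
R2 ← R2 − (6)·R1: [0, -2, -6, -10, -18]
R3 ← R3 + R1: [0, -6, 0, -2, -8]
R4 ← R4 − (3)·R1: [0, 4, 0, -4, 0]
R5 ← R5 − (4)·R1: [0, -3, -4, -9, -16]
R6 ← R6 − (4)·R1: [0, 3, -2, -3, -2]
R3 ← R3 − (3)·R2: [0, 0, 18, 28, 46]
R4 ← R4 + (2)·R2: [0, 0, -12, -24, -36]
R5 ← R5 − (3/2)·R2: [0, 0, 5, 6, 11]
R6 ← R6 + (3/2)·R2: [0, 0, -11, -18, -29]
R4 ← R4 + (2/3)·R3: [0, 0, 0, -16/3, -16/3]
R5 ← R5 − (5/18)·R3: [0, 0, 0, -16/9, -16/9]
R6 ← R6 + (11/18)·R3: [0, 0, 0, -8/9, -8/9]
R5 ← R5 − (1/3)·R4: [0, 0, 0, 0, 0]
R6 ← R6 − (1/6)·R4: [0, 0, 0, 0, 0]
The echelon form has 4 nonzero rows, and every pivot lies in the first 4 columns, so rank(C) = rank([C|b]) = 4.
The system is consistent.
rank = 4 = number of unknowns, so the solution is unique.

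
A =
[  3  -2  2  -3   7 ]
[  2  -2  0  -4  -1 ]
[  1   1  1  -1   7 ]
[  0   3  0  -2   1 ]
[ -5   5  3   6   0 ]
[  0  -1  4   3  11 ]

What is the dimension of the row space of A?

Row reduce to echelon form.
R2 ← R2 − (2/3)·R1: [0, -2/3, -4/3, -2, -17/3]
R3 ← R3 − (1/3)·R1: [0, 5/3, 1/3, 0, 14/3]
R5 ← R5 + (5/3)·R1: [0, 5/3, 19/3, 1, 35/3]
R3 ← R3 + (5/2)·R2: [0, 0, -3, -5, -19/2]
R4 ← R4 + (9/2)·R2: [0, 0, -6, -11, -49/2]
R5 ← R5 + (5/2)·R2: [0, 0, 3, -4, -5/2]
R6 ← R6 − (3/2)·R2: [0, 0, 6, 6, 39/2]
R4 ← R4 − (2)·R3: [0, 0, 0, -1, -11/2]
R5 ← R5 + R3: [0, 0, 0, -9, -12]
R6 ← R6 + (2)·R3: [0, 0, 0, -4, 1/2]
R5 ← R5 − (9)·R4: [0, 0, 0, 0, 75/2]
R6 ← R6 − (4)·R4: [0, 0, 0, 0, 45/2]
R6 ← R6 − (3/5)·R5: [0, 0, 0, 0, 0]
Echelon form has 5 nonzero rows, so rank(A) = 5.
The row space has dimension equal to the rank: 5.

5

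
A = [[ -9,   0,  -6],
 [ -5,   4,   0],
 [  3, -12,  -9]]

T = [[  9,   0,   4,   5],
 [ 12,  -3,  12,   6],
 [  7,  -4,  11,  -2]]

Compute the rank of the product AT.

First compute AT:
[[-123,  24, -102, -33],
 [  3, -12,  28,  -1],
 [-180,  72, -231, -39]]
Now row reduce the product.
R2 ← R2 + (1/41)·R1: [0, -468/41, 1046/41, -74/41]
R3 ← R3 − (60/41)·R1: [0, 1512/41, -3351/41, 381/41]
R3 ← R3 + (42/13)·R2: [0, 0, 9/13, 45/13]
3 nonzero rows, so rank(AT) = 3.

3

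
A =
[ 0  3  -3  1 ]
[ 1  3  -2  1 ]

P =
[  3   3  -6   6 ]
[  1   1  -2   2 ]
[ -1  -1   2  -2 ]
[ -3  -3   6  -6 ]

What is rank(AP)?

First compute AP:
[[  3,   3,  -6,   6],
 [  5,   5, -10,  10]]
Now row reduce the product.
R2 ← R2 − (5/3)·R1: [0, 0, 0, 0]
1 nonzero row, so rank(AP) = 1.

1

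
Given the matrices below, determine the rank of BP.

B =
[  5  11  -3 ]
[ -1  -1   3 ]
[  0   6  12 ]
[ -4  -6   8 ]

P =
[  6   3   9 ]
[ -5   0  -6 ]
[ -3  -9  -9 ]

2

First compute BP:
[[-16,  42,   6],
 [-10, -30, -30],
 [-66, -108, -144],
 [-18, -84, -72]]
Now row reduce the product.
R2 ← R2 − (5/8)·R1: [0, -225/4, -135/4]
R3 ← R3 − (33/8)·R1: [0, -1125/4, -675/4]
R4 ← R4 − (9/8)·R1: [0, -525/4, -315/4]
R3 ← R3 − (5)·R2: [0, 0, 0]
R4 ← R4 − (7/3)·R2: [0, 0, 0]
2 nonzero rows, so rank(BP) = 2.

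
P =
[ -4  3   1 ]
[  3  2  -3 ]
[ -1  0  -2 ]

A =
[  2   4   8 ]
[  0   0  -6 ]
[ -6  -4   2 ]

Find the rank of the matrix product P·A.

3

First compute PA:
[[-14, -20, -48],
 [ 24,  24,   6],
 [ 10,   4, -12]]
Now row reduce the product.
R2 ← R2 + (12/7)·R1: [0, -72/7, -534/7]
R3 ← R3 + (5/7)·R1: [0, -72/7, -324/7]
R3 ← R3 − R2: [0, 0, 30]
3 nonzero rows, so rank(PA) = 3.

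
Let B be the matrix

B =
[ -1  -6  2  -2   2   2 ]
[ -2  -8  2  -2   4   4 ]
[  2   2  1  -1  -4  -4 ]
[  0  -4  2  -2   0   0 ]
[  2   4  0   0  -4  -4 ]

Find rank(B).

Row reduce to echelon form.
R2 ← R2 − (2)·R1: [0, 4, -2, 2, 0, 0]
R3 ← R3 + (2)·R1: [0, -10, 5, -5, 0, 0]
R5 ← R5 + (2)·R1: [0, -8, 4, -4, 0, 0]
R3 ← R3 + (5/2)·R2: [0, 0, 0, 0, 0, 0]
R4 ← R4 + R2: [0, 0, 0, 0, 0, 0]
R5 ← R5 + (2)·R2: [0, 0, 0, 0, 0, 0]
Echelon form has 2 nonzero rows, so rank(B) = 2.

2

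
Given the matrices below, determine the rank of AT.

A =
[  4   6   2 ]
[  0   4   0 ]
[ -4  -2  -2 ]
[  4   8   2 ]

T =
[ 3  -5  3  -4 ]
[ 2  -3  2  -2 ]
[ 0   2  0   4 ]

2

First compute AT:
[[ 24, -34,  24, -20],
 [  8, -12,   8,  -8],
 [-16,  22, -16,  12],
 [ 28, -40,  28, -24]]
Now row reduce the product.
R2 ← R2 − (1/3)·R1: [0, -2/3, 0, -4/3]
R3 ← R3 + (2/3)·R1: [0, -2/3, 0, -4/3]
R4 ← R4 − (7/6)·R1: [0, -1/3, 0, -2/3]
R3 ← R3 − R2: [0, 0, 0, 0]
R4 ← R4 − (1/2)·R2: [0, 0, 0, 0]
2 nonzero rows, so rank(AT) = 2.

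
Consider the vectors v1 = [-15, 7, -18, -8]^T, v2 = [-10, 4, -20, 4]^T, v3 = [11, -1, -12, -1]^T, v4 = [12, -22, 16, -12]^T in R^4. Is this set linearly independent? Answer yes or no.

yes

Form the matrix with these vectors as rows and row reduce.
R2 ← R2 − (2/3)·R1: [0, -2/3, -8, 28/3]
R3 ← R3 + (11/15)·R1: [0, 62/15, -126/5, -103/15]
R4 ← R4 + (4/5)·R1: [0, -82/5, 8/5, -92/5]
R3 ← R3 + (31/5)·R2: [0, 0, -374/5, 51]
R4 ← R4 − (123/5)·R2: [0, 0, 992/5, -248]
R4 ← R4 + (496/187)·R3: [0, 0, 0, -1240/11]
4 nonzero rows, so the 4 vectors span a space of dimension 4.
Since 4 = 4, the vectors are linearly independent.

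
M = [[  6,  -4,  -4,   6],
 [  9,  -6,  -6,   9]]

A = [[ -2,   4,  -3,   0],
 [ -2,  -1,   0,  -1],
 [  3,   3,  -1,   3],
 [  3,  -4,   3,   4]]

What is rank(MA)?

First compute MA:
[[  2,  -8,   4,  16],
 [  3, -12,   6,  24]]
Now row reduce the product.
R2 ← R2 − (3/2)·R1: [0, 0, 0, 0]
1 nonzero row, so rank(MA) = 1.

1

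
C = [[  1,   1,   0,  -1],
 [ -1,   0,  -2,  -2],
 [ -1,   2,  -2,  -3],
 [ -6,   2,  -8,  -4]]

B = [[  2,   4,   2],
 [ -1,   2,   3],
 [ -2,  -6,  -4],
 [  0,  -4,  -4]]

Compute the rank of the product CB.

First compute CB:
[[  1,  10,   9],
 [  2,  16,  14],
 [  0,  24,  24],
 [  2,  44,  42]]
Now row reduce the product.
R2 ← R2 − (2)·R1: [0, -4, -4]
R4 ← R4 − (2)·R1: [0, 24, 24]
R3 ← R3 + (6)·R2: [0, 0, 0]
R4 ← R4 + (6)·R2: [0, 0, 0]
2 nonzero rows, so rank(CB) = 2.

2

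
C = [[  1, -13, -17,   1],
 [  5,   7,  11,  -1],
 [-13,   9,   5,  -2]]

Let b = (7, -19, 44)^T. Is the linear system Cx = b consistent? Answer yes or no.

yes

Row reduce the augmented matrix [C | b].
R2 ← R2 − (5)·R1: [0, 72, 96, -6, -54]
R3 ← R3 + (13)·R1: [0, -160, -216, 11, 135]
R3 ← R3 + (20/9)·R2: [0, 0, -8/3, -7/3, 15]
The echelon form has 3 nonzero rows, and every pivot lies in the first 4 columns, so rank(C) = rank([C|b]) = 3.
The system is consistent.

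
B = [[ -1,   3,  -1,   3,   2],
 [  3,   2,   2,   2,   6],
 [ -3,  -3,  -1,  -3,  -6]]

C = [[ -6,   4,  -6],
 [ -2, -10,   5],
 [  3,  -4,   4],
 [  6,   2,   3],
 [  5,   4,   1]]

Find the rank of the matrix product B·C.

First compute BC:
[[ 25, -16,  28],
 [ 26,  12,  12],
 [-27,  -8, -16]]
Now row reduce the product.
R2 ← R2 − (26/25)·R1: [0, 716/25, -428/25]
R3 ← R3 + (27/25)·R1: [0, -632/25, 356/25]
R3 ← R3 + (158/179)·R2: [0, 0, -156/179]
3 nonzero rows, so rank(BC) = 3.

3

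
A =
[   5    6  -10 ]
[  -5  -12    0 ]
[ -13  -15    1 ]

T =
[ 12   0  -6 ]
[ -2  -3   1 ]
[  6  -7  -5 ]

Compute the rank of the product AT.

First compute AT:
[[-12,  52,  26],
 [-36,  36,  18],
 [-120,  38,  58]]
Now row reduce the product.
R2 ← R2 − (3)·R1: [0, -120, -60]
R3 ← R3 − (10)·R1: [0, -482, -202]
R3 ← R3 − (241/60)·R2: [0, 0, 39]
3 nonzero rows, so rank(AT) = 3.

3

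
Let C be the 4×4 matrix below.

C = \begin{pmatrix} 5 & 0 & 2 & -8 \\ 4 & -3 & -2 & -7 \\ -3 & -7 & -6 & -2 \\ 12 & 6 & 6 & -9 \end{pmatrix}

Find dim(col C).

Row reduce to echelon form.
R2 ← R2 − (4/5)·R1: [0, -3, -18/5, -3/5]
R3 ← R3 + (3/5)·R1: [0, -7, -24/5, -34/5]
R4 ← R4 − (12/5)·R1: [0, 6, 6/5, 51/5]
R3 ← R3 − (7/3)·R2: [0, 0, 18/5, -27/5]
R4 ← R4 + (2)·R2: [0, 0, -6, 9]
R4 ← R4 + (5/3)·R3: [0, 0, 0, 0]
Echelon form has 3 nonzero rows, so rank(C) = 3.
The column space has dimension equal to the rank: 3.

3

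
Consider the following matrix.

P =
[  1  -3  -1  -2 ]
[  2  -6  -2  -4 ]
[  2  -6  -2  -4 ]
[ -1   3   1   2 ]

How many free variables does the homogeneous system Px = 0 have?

3

Row reduce to echelon form.
R2 ← R2 − (2)·R1: [0, 0, 0, 0]
R3 ← R3 − (2)·R1: [0, 0, 0, 0]
R4 ← R4 + R1: [0, 0, 0, 0]
1 nonzero row, so rank(P) = 1.
P has 4 columns; by rank–nullity, nullity = 4 − 1 = 3.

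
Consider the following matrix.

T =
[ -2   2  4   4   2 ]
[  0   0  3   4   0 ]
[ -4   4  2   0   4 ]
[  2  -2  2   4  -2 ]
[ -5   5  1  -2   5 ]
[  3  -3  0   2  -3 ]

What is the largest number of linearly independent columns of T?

Row reduce to echelon form.
R3 ← R3 − (2)·R1: [0, 0, -6, -8, 0]
R4 ← R4 + R1: [0, 0, 6, 8, 0]
R5 ← R5 − (5/2)·R1: [0, 0, -9, -12, 0]
R6 ← R6 + (3/2)·R1: [0, 0, 6, 8, 0]
R3 ← R3 + (2)·R2: [0, 0, 0, 0, 0]
R4 ← R4 − (2)·R2: [0, 0, 0, 0, 0]
R5 ← R5 + (3)·R2: [0, 0, 0, 0, 0]
R6 ← R6 − (2)·R2: [0, 0, 0, 0, 0]
Echelon form has 2 nonzero rows, so rank(T) = 2.
The rank gives the maximum number of linearly independent columns: 2.

2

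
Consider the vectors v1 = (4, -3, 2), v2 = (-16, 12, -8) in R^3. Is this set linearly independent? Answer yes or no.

Form the matrix with these vectors as rows and row reduce.
R2 ← R2 + (4)·R1: [0, 0, 0]
1 nonzero row, so the 2 vectors span a space of dimension 1.
Since 1 < 2, the vectors are linearly dependent.

no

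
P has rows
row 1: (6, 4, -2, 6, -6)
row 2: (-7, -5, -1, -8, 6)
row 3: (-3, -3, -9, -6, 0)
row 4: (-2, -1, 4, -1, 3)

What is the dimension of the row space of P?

Row reduce to echelon form.
R2 ← R2 + (7/6)·R1: [0, -1/3, -10/3, -1, -1]
R3 ← R3 + (1/2)·R1: [0, -1, -10, -3, -3]
R4 ← R4 + (1/3)·R1: [0, 1/3, 10/3, 1, 1]
R3 ← R3 − (3)·R2: [0, 0, 0, 0, 0]
R4 ← R4 + R2: [0, 0, 0, 0, 0]
Echelon form has 2 nonzero rows, so rank(P) = 2.
The row space has dimension equal to the rank: 2.

2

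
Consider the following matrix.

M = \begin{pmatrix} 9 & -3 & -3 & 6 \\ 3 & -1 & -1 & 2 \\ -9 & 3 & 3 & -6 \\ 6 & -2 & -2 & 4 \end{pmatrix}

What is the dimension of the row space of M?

1

Row reduce to echelon form.
R2 ← R2 − (1/3)·R1: [0, 0, 0, 0]
R3 ← R3 + R1: [0, 0, 0, 0]
R4 ← R4 − (2/3)·R1: [0, 0, 0, 0]
Echelon form has 1 nonzero row, so rank(M) = 1.
The row space has dimension equal to the rank: 1.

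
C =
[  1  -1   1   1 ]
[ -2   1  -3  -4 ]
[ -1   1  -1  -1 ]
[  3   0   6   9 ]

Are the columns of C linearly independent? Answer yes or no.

no

Row reduce C to echelon form.
R2 ← R2 + (2)·R1: [0, -1, -1, -2]
R3 ← R3 + R1: [0, 0, 0, 0]
R4 ← R4 − (3)·R1: [0, 3, 3, 6]
R4 ← R4 + (3)·R2: [0, 0, 0, 0]
2 pivots among 4 columns.
Only 2 < 4 pivot columns, so the columns are linearly dependent.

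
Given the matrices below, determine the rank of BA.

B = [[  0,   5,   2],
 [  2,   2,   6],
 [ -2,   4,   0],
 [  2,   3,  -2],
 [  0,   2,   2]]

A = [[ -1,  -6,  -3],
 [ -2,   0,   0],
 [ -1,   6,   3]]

First compute BA:
[[-12,  12,   6],
 [-12,  24,  12],
 [ -6,  12,   6],
 [ -6, -24, -12],
 [ -6,  12,   6]]
Now row reduce the product.
R2 ← R2 − R1: [0, 12, 6]
R3 ← R3 − (1/2)·R1: [0, 6, 3]
R4 ← R4 − (1/2)·R1: [0, -30, -15]
R5 ← R5 − (1/2)·R1: [0, 6, 3]
R3 ← R3 − (1/2)·R2: [0, 0, 0]
R4 ← R4 + (5/2)·R2: [0, 0, 0]
R5 ← R5 − (1/2)·R2: [0, 0, 0]
2 nonzero rows, so rank(BA) = 2.

2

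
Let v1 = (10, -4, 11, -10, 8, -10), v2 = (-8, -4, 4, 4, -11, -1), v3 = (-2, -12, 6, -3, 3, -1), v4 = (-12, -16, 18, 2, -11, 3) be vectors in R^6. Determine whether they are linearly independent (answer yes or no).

yes

Form the matrix with these vectors as rows and row reduce.
R2 ← R2 + (4/5)·R1: [0, -36/5, 64/5, -4, -23/5, -9]
R3 ← R3 + (1/5)·R1: [0, -64/5, 41/5, -5, 23/5, -3]
R4 ← R4 + (6/5)·R1: [0, -104/5, 156/5, -10, -7/5, -9]
R3 ← R3 − (16/9)·R2: [0, 0, -131/9, 19/9, 115/9, 13]
R4 ← R4 − (26/9)·R2: [0, 0, -52/9, 14/9, 107/9, 17]
R4 ← R4 − (52/131)·R3: [0, 0, 0, 94/131, 893/131, 1551/131]
4 nonzero rows, so the 4 vectors span a space of dimension 4.
Since 4 = 4, the vectors are linearly independent.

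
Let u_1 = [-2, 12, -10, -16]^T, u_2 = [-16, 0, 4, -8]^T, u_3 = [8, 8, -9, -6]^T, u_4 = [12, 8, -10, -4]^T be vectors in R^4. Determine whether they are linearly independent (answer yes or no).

no

Form the matrix with these vectors as rows and row reduce.
R2 ← R2 − (8)·R1: [0, -96, 84, 120]
R3 ← R3 + (4)·R1: [0, 56, -49, -70]
R4 ← R4 + (6)·R1: [0, 80, -70, -100]
R3 ← R3 + (7/12)·R2: [0, 0, 0, 0]
R4 ← R4 + (5/6)·R2: [0, 0, 0, 0]
2 nonzero rows, so the 4 vectors span a space of dimension 2.
Since 2 < 4, the vectors are linearly dependent.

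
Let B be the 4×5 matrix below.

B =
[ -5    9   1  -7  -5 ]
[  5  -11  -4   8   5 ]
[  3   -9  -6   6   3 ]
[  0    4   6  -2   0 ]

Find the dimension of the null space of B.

3

Row reduce to echelon form.
R2 ← R2 + R1: [0, -2, -3, 1, 0]
R3 ← R3 + (3/5)·R1: [0, -18/5, -27/5, 9/5, 0]
R3 ← R3 − (9/5)·R2: [0, 0, 0, 0, 0]
R4 ← R4 + (2)·R2: [0, 0, 0, 0, 0]
2 nonzero rows, so rank(B) = 2.
B has 5 columns; by rank–nullity, nullity = 5 − 2 = 3.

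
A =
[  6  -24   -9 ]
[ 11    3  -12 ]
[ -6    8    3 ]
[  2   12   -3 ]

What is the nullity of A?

Row reduce to echelon form.
R2 ← R2 − (11/6)·R1: [0, 47, 9/2]
R3 ← R3 + R1: [0, -16, -6]
R4 ← R4 − (1/3)·R1: [0, 20, 0]
R3 ← R3 + (16/47)·R2: [0, 0, -210/47]
R4 ← R4 − (20/47)·R2: [0, 0, -90/47]
R4 ← R4 − (3/7)·R3: [0, 0, 0]
3 nonzero rows, so rank(A) = 3.
A has 3 columns; by rank–nullity, nullity = 3 − 3 = 0.

0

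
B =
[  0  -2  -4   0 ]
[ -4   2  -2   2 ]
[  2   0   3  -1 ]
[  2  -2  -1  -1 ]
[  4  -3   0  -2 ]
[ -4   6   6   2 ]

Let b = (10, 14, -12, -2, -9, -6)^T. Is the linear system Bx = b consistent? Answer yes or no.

yes

Row reduce the augmented matrix [B | b].
Swap R1 ↔ R2
R3 ← R3 + (1/2)·R1: [0, 1, 2, 0, -5]
R4 ← R4 + (1/2)·R1: [0, -1, -2, 0, 5]
R5 ← R5 + R1: [0, -1, -2, 0, 5]
R6 ← R6 − R1: [0, 4, 8, 0, -20]
R3 ← R3 + (1/2)·R2: [0, 0, 0, 0, 0]
R4 ← R4 − (1/2)·R2: [0, 0, 0, 0, 0]
R5 ← R5 − (1/2)·R2: [0, 0, 0, 0, 0]
R6 ← R6 + (2)·R2: [0, 0, 0, 0, 0]
The echelon form has 2 nonzero rows, and every pivot lies in the first 4 columns, so rank(B) = rank([B|b]) = 2.
The system is consistent.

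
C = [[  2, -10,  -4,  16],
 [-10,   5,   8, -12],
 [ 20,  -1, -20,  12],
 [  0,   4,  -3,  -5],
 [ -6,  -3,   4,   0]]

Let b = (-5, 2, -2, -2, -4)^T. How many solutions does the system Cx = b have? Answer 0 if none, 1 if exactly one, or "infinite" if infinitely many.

0

Row reduce the augmented matrix [C | b].
R2 ← R2 + (5)·R1: [0, -45, -12, 68, -23]
R3 ← R3 − (10)·R1: [0, 99, 20, -148, 48]
R5 ← R5 + (3)·R1: [0, -33, -8, 48, -19]
R3 ← R3 + (11/5)·R2: [0, 0, -32/5, 8/5, -13/5]
R4 ← R4 + (4/45)·R2: [0, 0, -61/15, 47/45, -182/45]
R5 ← R5 − (11/15)·R2: [0, 0, 4/5, -28/15, -32/15]
R4 ← R4 − (61/96)·R3: [0, 0, 0, 1/36, -689/288]
R5 ← R5 + (1/8)·R3: [0, 0, 0, -5/3, -59/24]
R5 ← R5 + (60)·R4: [0, 0, 0, 0, -146]
The echelon form has 5 nonzero rows; the last pivot sits in the augmented column, so rank(C) = 4 but rank([C|b]) = 5.
Since the ranks differ, the system is inconsistent.
It has no solutions.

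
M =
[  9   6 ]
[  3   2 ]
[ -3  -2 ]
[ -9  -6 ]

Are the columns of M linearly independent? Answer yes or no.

Row reduce M to echelon form.
R2 ← R2 − (1/3)·R1: [0, 0]
R3 ← R3 + (1/3)·R1: [0, 0]
R4 ← R4 + R1: [0, 0]
1 pivot among 2 columns.
Only 1 < 2 pivot columns, so the columns are linearly dependent.

no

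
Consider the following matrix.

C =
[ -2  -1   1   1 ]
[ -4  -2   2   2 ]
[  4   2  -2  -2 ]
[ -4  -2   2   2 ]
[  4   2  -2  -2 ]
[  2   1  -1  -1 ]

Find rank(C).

Row reduce to echelon form.
R2 ← R2 − (2)·R1: [0, 0, 0, 0]
R3 ← R3 + (2)·R1: [0, 0, 0, 0]
R4 ← R4 − (2)·R1: [0, 0, 0, 0]
R5 ← R5 + (2)·R1: [0, 0, 0, 0]
R6 ← R6 + R1: [0, 0, 0, 0]
Echelon form has 1 nonzero row, so rank(C) = 1.

1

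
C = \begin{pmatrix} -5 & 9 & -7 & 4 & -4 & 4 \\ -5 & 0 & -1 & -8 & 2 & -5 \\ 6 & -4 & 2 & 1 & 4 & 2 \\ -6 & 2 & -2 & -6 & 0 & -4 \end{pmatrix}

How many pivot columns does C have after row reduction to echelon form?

3

Row reduce to echelon form.
R2 ← R2 − R1: [0, -9, 6, -12, 6, -9]
R3 ← R3 + (6/5)·R1: [0, 34/5, -32/5, 29/5, -4/5, 34/5]
R4 ← R4 − (6/5)·R1: [0, -44/5, 32/5, -54/5, 24/5, -44/5]
R3 ← R3 + (34/45)·R2: [0, 0, -28/15, -49/15, 56/15, 0]
R4 ← R4 − (44/45)·R2: [0, 0, 8/15, 14/15, -16/15, 0]
R4 ← R4 + (2/7)·R3: [0, 0, 0, 0, 0, 0]
Echelon form has 3 nonzero rows, so rank(C) = 3.
Each nonzero row contributes one pivot column: 3 pivot columns.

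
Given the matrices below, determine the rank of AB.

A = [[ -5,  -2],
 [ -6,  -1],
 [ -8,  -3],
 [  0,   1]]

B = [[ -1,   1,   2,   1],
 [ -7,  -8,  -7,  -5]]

2

First compute AB:
[[ 19,  11,   4,   5],
 [ 13,   2,  -5,  -1],
 [ 29,  16,   5,   7],
 [ -7,  -8,  -7,  -5]]
Now row reduce the product.
R2 ← R2 − (13/19)·R1: [0, -105/19, -147/19, -84/19]
R3 ← R3 − (29/19)·R1: [0, -15/19, -21/19, -12/19]
R4 ← R4 + (7/19)·R1: [0, -75/19, -105/19, -60/19]
R3 ← R3 − (1/7)·R2: [0, 0, 0, 0]
R4 ← R4 − (5/7)·R2: [0, 0, 0, 0]
2 nonzero rows, so rank(AB) = 2.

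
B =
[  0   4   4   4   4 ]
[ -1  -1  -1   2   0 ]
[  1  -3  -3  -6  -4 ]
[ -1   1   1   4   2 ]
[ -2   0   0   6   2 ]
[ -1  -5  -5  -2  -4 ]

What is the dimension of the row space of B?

Row reduce to echelon form.
Swap R1 ↔ R2
R3 ← R3 + R1: [0, -4, -4, -4, -4]
R4 ← R4 − R1: [0, 2, 2, 2, 2]
R5 ← R5 − (2)·R1: [0, 2, 2, 2, 2]
R6 ← R6 − R1: [0, -4, -4, -4, -4]
R3 ← R3 + R2: [0, 0, 0, 0, 0]
R4 ← R4 − (1/2)·R2: [0, 0, 0, 0, 0]
R5 ← R5 − (1/2)·R2: [0, 0, 0, 0, 0]
R6 ← R6 + R2: [0, 0, 0, 0, 0]
Echelon form has 2 nonzero rows, so rank(B) = 2.
The row space has dimension equal to the rank: 2.

2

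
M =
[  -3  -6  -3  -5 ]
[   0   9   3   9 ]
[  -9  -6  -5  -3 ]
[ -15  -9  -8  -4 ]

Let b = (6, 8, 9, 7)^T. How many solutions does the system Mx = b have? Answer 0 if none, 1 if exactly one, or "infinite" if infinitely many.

0

Row reduce the augmented matrix [M | b].
R3 ← R3 − (3)·R1: [0, 12, 4, 12, -9]
R4 ← R4 − (5)·R1: [0, 21, 7, 21, -23]
R3 ← R3 − (4/3)·R2: [0, 0, 0, 0, -59/3]
R4 ← R4 − (7/3)·R2: [0, 0, 0, 0, -125/3]
R4 ← R4 − (125/59)·R3: [0, 0, 0, 0, 0]
The echelon form has 3 nonzero rows; the last pivot sits in the augmented column, so rank(M) = 2 but rank([M|b]) = 3.
Since the ranks differ, the system is inconsistent.
It has no solutions.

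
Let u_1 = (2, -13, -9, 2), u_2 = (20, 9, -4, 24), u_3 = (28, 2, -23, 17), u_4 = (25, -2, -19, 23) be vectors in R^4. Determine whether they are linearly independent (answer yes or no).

yes

Form the matrix with these vectors as rows and row reduce.
R2 ← R2 − (10)·R1: [0, 139, 86, 4]
R3 ← R3 − (14)·R1: [0, 184, 103, -11]
R4 ← R4 − (25/2)·R1: [0, 321/2, 187/2, -2]
R3 ← R3 − (184/139)·R2: [0, 0, -1507/139, -2265/139]
R4 ← R4 − (321/278)·R2: [0, 0, -1613/278, -920/139]
R4 ← R4 − (1613/3014)·R3: [0, 0, 0, 6335/3014]
4 nonzero rows, so the 4 vectors span a space of dimension 4.
Since 4 = 4, the vectors are linearly independent.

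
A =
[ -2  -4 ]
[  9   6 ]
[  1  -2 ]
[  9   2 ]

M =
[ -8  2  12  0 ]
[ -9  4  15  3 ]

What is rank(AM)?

2

First compute AM:
[[ 52, -20, -84, -12],
 [-126,  42, 198,  18],
 [ 10,  -6, -18,  -6],
 [-90,  26, 138,   6]]
Now row reduce the product.
R2 ← R2 + (63/26)·R1: [0, -84/13, -72/13, -144/13]
R3 ← R3 − (5/26)·R1: [0, -28/13, -24/13, -48/13]
R4 ← R4 + (45/26)·R1: [0, -112/13, -96/13, -192/13]
R3 ← R3 − (1/3)·R2: [0, 0, 0, 0]
R4 ← R4 − (4/3)·R2: [0, 0, 0, 0]
2 nonzero rows, so rank(AM) = 2.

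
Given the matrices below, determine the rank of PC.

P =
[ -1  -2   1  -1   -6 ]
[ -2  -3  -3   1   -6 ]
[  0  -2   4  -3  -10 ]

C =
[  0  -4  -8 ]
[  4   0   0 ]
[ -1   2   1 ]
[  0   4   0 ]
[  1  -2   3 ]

First compute PC:
[[-15,  14,  -9],
 [-15,  18,  -5],
 [-22,  16, -26]]
Now row reduce the product.
R2 ← R2 − R1: [0, 4, 4]
R3 ← R3 − (22/15)·R1: [0, -68/15, -64/5]
R3 ← R3 + (17/15)·R2: [0, 0, -124/15]
3 nonzero rows, so rank(PC) = 3.

3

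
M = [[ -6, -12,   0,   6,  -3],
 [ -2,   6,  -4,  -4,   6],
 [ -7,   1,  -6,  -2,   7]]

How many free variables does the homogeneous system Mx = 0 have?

3

Row reduce to echelon form.
R2 ← R2 − (1/3)·R1: [0, 10, -4, -6, 7]
R3 ← R3 − (7/6)·R1: [0, 15, -6, -9, 21/2]
R3 ← R3 − (3/2)·R2: [0, 0, 0, 0, 0]
2 nonzero rows, so rank(M) = 2.
M has 5 columns; by rank–nullity, nullity = 5 − 2 = 3.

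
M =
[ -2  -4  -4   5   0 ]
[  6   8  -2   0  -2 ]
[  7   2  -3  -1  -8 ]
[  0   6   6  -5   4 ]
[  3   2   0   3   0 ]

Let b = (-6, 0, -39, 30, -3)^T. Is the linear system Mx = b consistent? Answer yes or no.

yes

Row reduce the augmented matrix [M | b].
R2 ← R2 + (3)·R1: [0, -4, -14, 15, -2, -18]
R3 ← R3 + (7/2)·R1: [0, -12, -17, 33/2, -8, -60]
R5 ← R5 + (3/2)·R1: [0, -4, -6, 21/2, 0, -12]
R3 ← R3 − (3)·R2: [0, 0, 25, -57/2, -2, -6]
R4 ← R4 + (3/2)·R2: [0, 0, -15, 35/2, 1, 3]
R5 ← R5 − R2: [0, 0, 8, -9/2, 2, 6]
R4 ← R4 + (3/5)·R3: [0, 0, 0, 2/5, -1/5, -3/5]
R5 ← R5 − (8/25)·R3: [0, 0, 0, 231/50, 66/25, 198/25]
R5 ← R5 − (231/20)·R4: [0, 0, 0, 0, 99/20, 297/20]
The echelon form has 5 nonzero rows, and every pivot lies in the first 5 columns, so rank(M) = rank([M|b]) = 5.
The system is consistent.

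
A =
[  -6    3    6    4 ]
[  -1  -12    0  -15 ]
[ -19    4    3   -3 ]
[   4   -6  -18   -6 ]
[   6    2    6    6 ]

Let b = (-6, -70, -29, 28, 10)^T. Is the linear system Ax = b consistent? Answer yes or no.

yes

Row reduce the augmented matrix [A | b].
R2 ← R2 − (1/6)·R1: [0, -25/2, -1, -47/3, -69]
R3 ← R3 − (19/6)·R1: [0, -11/2, -16, -47/3, -10]
R4 ← R4 + (2/3)·R1: [0, -4, -14, -10/3, 24]
R5 ← R5 + R1: [0, 5, 12, 10, 4]
R3 ← R3 − (11/25)·R2: [0, 0, -389/25, -658/75, 509/25]
R4 ← R4 − (8/25)·R2: [0, 0, -342/25, 42/25, 1152/25]
R5 ← R5 + (2/5)·R2: [0, 0, 58/5, 56/15, -118/5]
R4 ← R4 − (342/389)·R3: [0, 0, 0, 3654/389, 10962/389]
R5 ← R5 + (290/389)·R3: [0, 0, 0, -1092/389, -3276/389]
R5 ← R5 + (26/87)·R4: [0, 0, 0, 0, 0]
The echelon form has 4 nonzero rows, and every pivot lies in the first 4 columns, so rank(A) = rank([A|b]) = 4.
The system is consistent.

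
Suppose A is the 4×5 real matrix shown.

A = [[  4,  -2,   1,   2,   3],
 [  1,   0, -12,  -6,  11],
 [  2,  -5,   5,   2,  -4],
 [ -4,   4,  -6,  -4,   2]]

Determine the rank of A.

3

Row reduce to echelon form.
R2 ← R2 − (1/4)·R1: [0, 1/2, -49/4, -13/2, 41/4]
R3 ← R3 − (1/2)·R1: [0, -4, 9/2, 1, -11/2]
R4 ← R4 + R1: [0, 2, -5, -2, 5]
R3 ← R3 + (8)·R2: [0, 0, -187/2, -51, 153/2]
R4 ← R4 − (4)·R2: [0, 0, 44, 24, -36]
R4 ← R4 + (8/17)·R3: [0, 0, 0, 0, 0]
Echelon form has 3 nonzero rows, so rank(A) = 3.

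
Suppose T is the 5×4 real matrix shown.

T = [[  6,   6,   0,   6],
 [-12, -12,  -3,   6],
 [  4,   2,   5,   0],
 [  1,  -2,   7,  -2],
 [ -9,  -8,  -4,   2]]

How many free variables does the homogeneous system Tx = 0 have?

Row reduce to echelon form.
R2 ← R2 + (2)·R1: [0, 0, -3, 18]
R3 ← R3 − (2/3)·R1: [0, -2, 5, -4]
R4 ← R4 − (1/6)·R1: [0, -3, 7, -3]
R5 ← R5 + (3/2)·R1: [0, 1, -4, 11]
Swap R2 ↔ R3
R4 ← R4 − (3/2)·R2: [0, 0, -1/2, 3]
R5 ← R5 + (1/2)·R2: [0, 0, -3/2, 9]
R4 ← R4 − (1/6)·R3: [0, 0, 0, 0]
R5 ← R5 − (1/2)·R3: [0, 0, 0, 0]
3 nonzero rows, so rank(T) = 3.
T has 4 columns; by rank–nullity, nullity = 4 − 3 = 1.

1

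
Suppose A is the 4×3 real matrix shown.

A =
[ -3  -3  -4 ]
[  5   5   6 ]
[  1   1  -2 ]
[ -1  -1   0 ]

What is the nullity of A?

Row reduce to echelon form.
R2 ← R2 + (5/3)·R1: [0, 0, -2/3]
R3 ← R3 + (1/3)·R1: [0, 0, -10/3]
R4 ← R4 − (1/3)·R1: [0, 0, 4/3]
R3 ← R3 − (5)·R2: [0, 0, 0]
R4 ← R4 + (2)·R2: [0, 0, 0]
2 nonzero rows, so rank(A) = 2.
A has 3 columns; by rank–nullity, nullity = 3 − 2 = 1.

1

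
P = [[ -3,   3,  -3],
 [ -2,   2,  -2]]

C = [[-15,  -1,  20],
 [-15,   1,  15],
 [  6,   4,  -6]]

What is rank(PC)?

1

First compute PC:
[[-18,  -6,   3],
 [-12,  -4,   2]]
Now row reduce the product.
R2 ← R2 − (2/3)·R1: [0, 0, 0]
1 nonzero row, so rank(PC) = 1.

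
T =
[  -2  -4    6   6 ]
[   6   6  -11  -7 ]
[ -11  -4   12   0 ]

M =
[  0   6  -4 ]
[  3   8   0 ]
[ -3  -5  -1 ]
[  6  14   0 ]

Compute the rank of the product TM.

First compute TM:
[[  6,  10,   2],
 [  9,  41, -13],
 [-48, -158,  32]]
Now row reduce the product.
R2 ← R2 − (3/2)·R1: [0, 26, -16]
R3 ← R3 + (8)·R1: [0, -78, 48]
R3 ← R3 + (3)·R2: [0, 0, 0]
2 nonzero rows, so rank(TM) = 2.

2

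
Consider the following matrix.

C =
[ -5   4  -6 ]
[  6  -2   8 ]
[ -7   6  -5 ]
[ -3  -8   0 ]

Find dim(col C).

Row reduce to echelon form.
R2 ← R2 + (6/5)·R1: [0, 14/5, 4/5]
R3 ← R3 − (7/5)·R1: [0, 2/5, 17/5]
R4 ← R4 − (3/5)·R1: [0, -52/5, 18/5]
R3 ← R3 − (1/7)·R2: [0, 0, 23/7]
R4 ← R4 + (26/7)·R2: [0, 0, 46/7]
R4 ← R4 − (2)·R3: [0, 0, 0]
Echelon form has 3 nonzero rows, so rank(C) = 3.
The column space has dimension equal to the rank: 3.

3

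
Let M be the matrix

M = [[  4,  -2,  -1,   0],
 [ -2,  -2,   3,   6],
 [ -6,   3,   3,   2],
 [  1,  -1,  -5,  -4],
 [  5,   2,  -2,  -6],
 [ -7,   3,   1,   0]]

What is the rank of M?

Row reduce to echelon form.
R2 ← R2 + (1/2)·R1: [0, -3, 5/2, 6]
R3 ← R3 + (3/2)·R1: [0, 0, 3/2, 2]
R4 ← R4 − (1/4)·R1: [0, -1/2, -19/4, -4]
R5 ← R5 − (5/4)·R1: [0, 9/2, -3/4, -6]
R6 ← R6 + (7/4)·R1: [0, -1/2, -3/4, 0]
R4 ← R4 − (1/6)·R2: [0, 0, -31/6, -5]
R5 ← R5 + (3/2)·R2: [0, 0, 3, 3]
R6 ← R6 − (1/6)·R2: [0, 0, -7/6, -1]
R4 ← R4 + (31/9)·R3: [0, 0, 0, 17/9]
R5 ← R5 − (2)·R3: [0, 0, 0, -1]
R6 ← R6 + (7/9)·R3: [0, 0, 0, 5/9]
R5 ← R5 + (9/17)·R4: [0, 0, 0, 0]
R6 ← R6 − (5/17)·R4: [0, 0, 0, 0]
Echelon form has 4 nonzero rows, so rank(M) = 4.

4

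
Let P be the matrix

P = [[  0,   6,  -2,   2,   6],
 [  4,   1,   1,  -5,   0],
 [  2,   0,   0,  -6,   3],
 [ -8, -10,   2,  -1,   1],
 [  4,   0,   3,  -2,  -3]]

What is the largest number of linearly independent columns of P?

5

Row reduce to echelon form.
Swap R1 ↔ R2
R3 ← R3 − (1/2)·R1: [0, -1/2, -1/2, -7/2, 3]
R4 ← R4 + (2)·R1: [0, -8, 4, -11, 1]
R5 ← R5 − R1: [0, -1, 2, 3, -3]
R3 ← R3 + (1/12)·R2: [0, 0, -2/3, -10/3, 7/2]
R4 ← R4 + (4/3)·R2: [0, 0, 4/3, -25/3, 9]
R5 ← R5 + (1/6)·R2: [0, 0, 5/3, 10/3, -2]
R4 ← R4 + (2)·R3: [0, 0, 0, -15, 16]
R5 ← R5 + (5/2)·R3: [0, 0, 0, -5, 27/4]
R5 ← R5 − (1/3)·R4: [0, 0, 0, 0, 17/12]
Echelon form has 5 nonzero rows, so rank(P) = 5.
The rank gives the maximum number of linearly independent columns: 5.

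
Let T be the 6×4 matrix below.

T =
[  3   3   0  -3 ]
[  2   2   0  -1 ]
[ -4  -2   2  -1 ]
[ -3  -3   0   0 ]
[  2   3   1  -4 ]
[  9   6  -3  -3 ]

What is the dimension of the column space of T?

3

Row reduce to echelon form.
R2 ← R2 − (2/3)·R1: [0, 0, 0, 1]
R3 ← R3 + (4/3)·R1: [0, 2, 2, -5]
R4 ← R4 + R1: [0, 0, 0, -3]
R5 ← R5 − (2/3)·R1: [0, 1, 1, -2]
R6 ← R6 − (3)·R1: [0, -3, -3, 6]
Swap R2 ↔ R3
R5 ← R5 − (1/2)·R2: [0, 0, 0, 1/2]
R6 ← R6 + (3/2)·R2: [0, 0, 0, -3/2]
R4 ← R4 + (3)·R3: [0, 0, 0, 0]
R5 ← R5 − (1/2)·R3: [0, 0, 0, 0]
R6 ← R6 + (3/2)·R3: [0, 0, 0, 0]
Echelon form has 3 nonzero rows, so rank(T) = 3.
The column space has dimension equal to the rank: 3.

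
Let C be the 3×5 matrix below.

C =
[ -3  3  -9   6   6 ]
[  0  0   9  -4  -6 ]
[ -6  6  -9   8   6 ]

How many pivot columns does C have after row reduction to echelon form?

Row reduce to echelon form.
R3 ← R3 − (2)·R1: [0, 0, 9, -4, -6]
R3 ← R3 − R2: [0, 0, 0, 0, 0]
Echelon form has 2 nonzero rows, so rank(C) = 2.
Each nonzero row contributes one pivot column: 2 pivot columns.

2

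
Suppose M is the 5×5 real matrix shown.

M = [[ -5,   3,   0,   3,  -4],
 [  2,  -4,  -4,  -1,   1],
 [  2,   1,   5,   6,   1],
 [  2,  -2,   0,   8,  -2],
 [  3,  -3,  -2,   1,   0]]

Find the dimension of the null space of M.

1

Row reduce to echelon form.
R2 ← R2 + (2/5)·R1: [0, -14/5, -4, 1/5, -3/5]
R3 ← R3 + (2/5)·R1: [0, 11/5, 5, 36/5, -3/5]
R4 ← R4 + (2/5)·R1: [0, -4/5, 0, 46/5, -18/5]
R5 ← R5 + (3/5)·R1: [0, -6/5, -2, 14/5, -12/5]
R3 ← R3 + (11/14)·R2: [0, 0, 13/7, 103/14, -15/14]
R4 ← R4 − (2/7)·R2: [0, 0, 8/7, 64/7, -24/7]
R5 ← R5 − (3/7)·R2: [0, 0, -2/7, 19/7, -15/7]
R4 ← R4 − (8/13)·R3: [0, 0, 0, 60/13, -36/13]
R5 ← R5 + (2/13)·R3: [0, 0, 0, 50/13, -30/13]
R5 ← R5 − (5/6)·R4: [0, 0, 0, 0, 0]
4 nonzero rows, so rank(M) = 4.
M has 5 columns; by rank–nullity, nullity = 5 − 4 = 1.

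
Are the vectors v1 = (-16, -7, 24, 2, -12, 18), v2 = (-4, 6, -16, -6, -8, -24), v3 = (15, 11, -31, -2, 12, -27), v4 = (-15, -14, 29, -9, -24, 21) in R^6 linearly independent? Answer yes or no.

Form the matrix with these vectors as rows and row reduce.
R2 ← R2 − (1/4)·R1: [0, 31/4, -22, -13/2, -5, -57/2]
R3 ← R3 + (15/16)·R1: [0, 71/16, -17/2, -1/8, 3/4, -81/8]
R4 ← R4 − (15/16)·R1: [0, -119/16, 13/2, -87/8, -51/4, 33/8]
R3 ← R3 − (71/124)·R2: [0, 0, 127/31, 223/62, 112/31, 192/31]
R4 ← R4 + (119/124)·R2: [0, 0, -453/31, -1061/62, -544/31, -720/31]
R4 ← R4 + (453/127)·R3: [0, 0, 0, -544/127, -592/127, -144/127]
4 nonzero rows, so the 4 vectors span a space of dimension 4.
Since 4 = 4, the vectors are linearly independent.

yes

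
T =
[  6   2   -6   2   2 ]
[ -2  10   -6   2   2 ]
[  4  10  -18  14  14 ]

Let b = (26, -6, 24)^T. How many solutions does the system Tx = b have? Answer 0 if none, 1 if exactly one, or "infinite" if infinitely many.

Row reduce the augmented matrix [T | b].
R2 ← R2 + (1/3)·R1: [0, 32/3, -8, 8/3, 8/3, 8/3]
R3 ← R3 − (2/3)·R1: [0, 26/3, -14, 38/3, 38/3, 20/3]
R3 ← R3 − (13/16)·R2: [0, 0, -15/2, 21/2, 21/2, 9/2]
The echelon form has 3 nonzero rows, and every pivot lies in the first 5 columns, so rank(T) = rank([T|b]) = 3.
The system is consistent.
rank = 3 < 5 unknowns, so there are infinitely many solutions.

infinite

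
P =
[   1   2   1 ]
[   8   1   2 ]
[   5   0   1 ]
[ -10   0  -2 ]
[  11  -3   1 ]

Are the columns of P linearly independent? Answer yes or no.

no

Row reduce P to echelon form.
R2 ← R2 − (8)·R1: [0, -15, -6]
R3 ← R3 − (5)·R1: [0, -10, -4]
R4 ← R4 + (10)·R1: [0, 20, 8]
R5 ← R5 − (11)·R1: [0, -25, -10]
R3 ← R3 − (2/3)·R2: [0, 0, 0]
R4 ← R4 + (4/3)·R2: [0, 0, 0]
R5 ← R5 − (5/3)·R2: [0, 0, 0]
2 pivots among 3 columns.
Only 2 < 3 pivot columns, so the columns are linearly dependent.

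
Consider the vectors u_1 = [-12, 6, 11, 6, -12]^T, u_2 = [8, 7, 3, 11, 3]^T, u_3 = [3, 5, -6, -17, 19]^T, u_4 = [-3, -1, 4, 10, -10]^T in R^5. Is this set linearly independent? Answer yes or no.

Form the matrix with these vectors as rows and row reduce.
R2 ← R2 + (2/3)·R1: [0, 11, 31/3, 15, -5]
R3 ← R3 + (1/4)·R1: [0, 13/2, -13/4, -31/2, 16]
R4 ← R4 − (1/4)·R1: [0, -5/2, 5/4, 17/2, -7]
R3 ← R3 − (13/22)·R2: [0, 0, -1235/132, -268/11, 417/22]
R4 ← R4 + (5/22)·R2: [0, 0, 475/132, 131/11, -179/22]
R4 ← R4 + (5/13)·R3: [0, 0, 0, 33/13, -11/13]
4 nonzero rows, so the 4 vectors span a space of dimension 4.
Since 4 = 4, the vectors are linearly independent.

yes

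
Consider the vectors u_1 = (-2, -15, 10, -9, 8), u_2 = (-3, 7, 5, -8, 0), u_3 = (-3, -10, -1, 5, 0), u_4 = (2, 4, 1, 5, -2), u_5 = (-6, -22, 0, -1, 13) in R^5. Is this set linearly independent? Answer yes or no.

Form the matrix with these vectors as rows and row reduce.
R2 ← R2 − (3/2)·R1: [0, 59/2, -10, 11/2, -12]
R3 ← R3 − (3/2)·R1: [0, 25/2, -16, 37/2, -12]
R4 ← R4 + R1: [0, -11, 11, -4, 6]
R5 ← R5 − (3)·R1: [0, 23, -30, 26, -11]
R3 ← R3 − (25/59)·R2: [0, 0, -694/59, 954/59, -408/59]
R4 ← R4 + (22/59)·R2: [0, 0, 429/59, -115/59, 90/59]
R5 ← R5 − (46/59)·R2: [0, 0, -1310/59, 1281/59, -97/59]
R4 ← R4 + (429/694)·R3: [0, 0, 0, 2792/347, -954/347]
R5 ← R5 − (655/347)·R3: [0, 0, 0, -3057/347, 3959/347]
R5 ← R5 + (3057/2792)·R4: [0, 0, 0, 0, 11725/1396]
5 nonzero rows, so the 5 vectors span a space of dimension 5.
Since 5 = 5, the vectors are linearly independent.

yes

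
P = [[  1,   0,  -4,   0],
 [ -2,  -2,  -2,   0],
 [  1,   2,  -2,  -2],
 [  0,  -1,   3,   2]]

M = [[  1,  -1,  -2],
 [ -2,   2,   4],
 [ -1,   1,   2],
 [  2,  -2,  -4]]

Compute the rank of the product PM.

1

First compute PM:
[[  5,  -5, -10],
 [  4,  -4,  -8],
 [ -5,   5,  10],
 [  3,  -3,  -6]]
Now row reduce the product.
R2 ← R2 − (4/5)·R1: [0, 0, 0]
R3 ← R3 + R1: [0, 0, 0]
R4 ← R4 − (3/5)·R1: [0, 0, 0]
1 nonzero row, so rank(PM) = 1.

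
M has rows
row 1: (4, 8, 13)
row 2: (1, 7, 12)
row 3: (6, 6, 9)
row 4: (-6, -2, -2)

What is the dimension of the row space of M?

Row reduce to echelon form.
R2 ← R2 − (1/4)·R1: [0, 5, 35/4]
R3 ← R3 − (3/2)·R1: [0, -6, -21/2]
R4 ← R4 + (3/2)·R1: [0, 10, 35/2]
R3 ← R3 + (6/5)·R2: [0, 0, 0]
R4 ← R4 − (2)·R2: [0, 0, 0]
Echelon form has 2 nonzero rows, so rank(M) = 2.
The row space has dimension equal to the rank: 2.

2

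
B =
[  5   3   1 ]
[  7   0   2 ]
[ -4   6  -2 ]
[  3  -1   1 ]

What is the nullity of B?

Row reduce to echelon form.
R2 ← R2 − (7/5)·R1: [0, -21/5, 3/5]
R3 ← R3 + (4/5)·R1: [0, 42/5, -6/5]
R4 ← R4 − (3/5)·R1: [0, -14/5, 2/5]
R3 ← R3 + (2)·R2: [0, 0, 0]
R4 ← R4 − (2/3)·R2: [0, 0, 0]
2 nonzero rows, so rank(B) = 2.
B has 3 columns; by rank–nullity, nullity = 3 − 2 = 1.

1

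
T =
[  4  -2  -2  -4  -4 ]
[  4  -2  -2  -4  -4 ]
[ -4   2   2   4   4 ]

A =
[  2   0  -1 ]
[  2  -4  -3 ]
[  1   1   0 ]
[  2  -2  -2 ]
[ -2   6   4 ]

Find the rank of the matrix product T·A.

1

First compute TA:
[[  2, -10,  -6],
 [  2, -10,  -6],
 [ -2,  10,   6]]
Now row reduce the product.
R2 ← R2 − R1: [0, 0, 0]
R3 ← R3 + R1: [0, 0, 0]
1 nonzero row, so rank(TA) = 1.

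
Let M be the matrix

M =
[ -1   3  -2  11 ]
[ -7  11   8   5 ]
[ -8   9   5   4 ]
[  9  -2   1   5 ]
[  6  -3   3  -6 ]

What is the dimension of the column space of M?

3

Row reduce to echelon form.
R2 ← R2 − (7)·R1: [0, -10, 22, -72]
R3 ← R3 − (8)·R1: [0, -15, 21, -84]
R4 ← R4 + (9)·R1: [0, 25, -17, 104]
R5 ← R5 + (6)·R1: [0, 15, -9, 60]
R3 ← R3 − (3/2)·R2: [0, 0, -12, 24]
R4 ← R4 + (5/2)·R2: [0, 0, 38, -76]
R5 ← R5 + (3/2)·R2: [0, 0, 24, -48]
R4 ← R4 + (19/6)·R3: [0, 0, 0, 0]
R5 ← R5 + (2)·R3: [0, 0, 0, 0]
Echelon form has 3 nonzero rows, so rank(M) = 3.
The column space has dimension equal to the rank: 3.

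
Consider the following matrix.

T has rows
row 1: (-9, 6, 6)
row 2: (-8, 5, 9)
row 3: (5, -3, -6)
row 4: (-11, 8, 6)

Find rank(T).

Row reduce to echelon form.
R2 ← R2 − (8/9)·R1: [0, -1/3, 11/3]
R3 ← R3 + (5/9)·R1: [0, 1/3, -8/3]
R4 ← R4 − (11/9)·R1: [0, 2/3, -4/3]
R3 ← R3 + R2: [0, 0, 1]
R4 ← R4 + (2)·R2: [0, 0, 6]
R4 ← R4 − (6)·R3: [0, 0, 0]
Echelon form has 3 nonzero rows, so rank(T) = 3.

3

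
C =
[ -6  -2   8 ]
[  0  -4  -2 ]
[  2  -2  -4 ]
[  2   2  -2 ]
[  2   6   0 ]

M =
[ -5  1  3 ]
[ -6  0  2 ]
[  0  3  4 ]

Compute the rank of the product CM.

First compute CM:
[[ 42,  18,  10],
 [ 24,  -6, -16],
 [  2, -10, -14],
 [-22,  -4,   2],
 [-46,   2,  18]]
Now row reduce the product.
R2 ← R2 − (4/7)·R1: [0, -114/7, -152/7]
R3 ← R3 − (1/21)·R1: [0, -76/7, -304/21]
R4 ← R4 + (11/21)·R1: [0, 38/7, 152/21]
R5 ← R5 + (23/21)·R1: [0, 152/7, 608/21]
R3 ← R3 − (2/3)·R2: [0, 0, 0]
R4 ← R4 + (1/3)·R2: [0, 0, 0]
R5 ← R5 + (4/3)·R2: [0, 0, 0]
2 nonzero rows, so rank(CM) = 2.

2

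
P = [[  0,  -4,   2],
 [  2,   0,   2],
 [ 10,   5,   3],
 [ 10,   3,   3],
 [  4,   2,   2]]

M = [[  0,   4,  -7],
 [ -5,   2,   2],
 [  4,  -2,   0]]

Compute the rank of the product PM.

3

First compute PM:
[[ 28, -12,  -8],
 [  8,   4, -14],
 [-13,  44, -60],
 [ -3,  40, -64],
 [ -2,  16, -24]]
Now row reduce the product.
R2 ← R2 − (2/7)·R1: [0, 52/7, -82/7]
R3 ← R3 + (13/28)·R1: [0, 269/7, -446/7]
R4 ← R4 + (3/28)·R1: [0, 271/7, -454/7]
R5 ← R5 + (1/14)·R1: [0, 106/7, -172/7]
R3 ← R3 − (269/52)·R2: [0, 0, -81/26]
R4 ← R4 − (271/52)·R2: [0, 0, -99/26]
R5 ← R5 − (53/26)·R2: [0, 0, -9/13]
R4 ← R4 − (11/9)·R3: [0, 0, 0]
R5 ← R5 − (2/9)·R3: [0, 0, 0]
3 nonzero rows, so rank(PM) = 3.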